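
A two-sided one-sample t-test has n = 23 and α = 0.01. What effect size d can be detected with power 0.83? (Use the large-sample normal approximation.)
d ≈ 0.74

Minimum detectable effect (one-sample t-test, normal approximation):
d = (z_{α/2} + z_β) / √n
d = (2.576 + 0.954) / √23
d = 3.530 / 4.796
d ≈ 0.74

By Cohen's convention (0.2 small / 0.5 medium / 0.8 large): medium effect.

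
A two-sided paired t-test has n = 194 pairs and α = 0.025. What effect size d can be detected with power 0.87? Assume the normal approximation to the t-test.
d ≈ 0.24

Minimum detectable effect (paired t-test, normal approximation):
d = (z_{α/2} + z_β) / √n
d = (2.241 + 1.126) / √194
d = 3.368 / 13.928
d ≈ 0.24

By Cohen's convention (0.2 small / 0.5 medium / 0.8 large): small effect.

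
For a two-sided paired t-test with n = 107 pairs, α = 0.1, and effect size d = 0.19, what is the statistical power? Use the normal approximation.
Power ≈ 0.63

Power calculation (paired t-test, normal approximation):
z_β = d · √n - z_{α/2}
z_β = 0.19 · √107 - 1.645
z_β = 0.19 · 10.344 - 1.645
z_β = 0.321

Power = Φ(z_β) = Φ(0.321) ≈ 0.626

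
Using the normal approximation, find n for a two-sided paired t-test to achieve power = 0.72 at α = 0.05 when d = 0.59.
n = 19 pairs

Sample size formula (paired t-test, normal approximation):
n = ((z_{α/2} + z_β) / d)²

z_{α/2} = 1.960 (for α = 0.05, two-sided)
z_β = 0.583 (for power = 0.72)
d = 0.59

n = ((1.960 + 0.583) / 0.59)²
n = (4.310)²
n ≈ 18.58
Round up to the next whole number: n = 19 pairs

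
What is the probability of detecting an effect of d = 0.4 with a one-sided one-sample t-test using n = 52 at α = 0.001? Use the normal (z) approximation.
Power ≈ 0.42

Power calculation (one-sample t-test, normal approximation):
z_β = d · √n - z_α
z_β = 0.4 · √52 - 3.090
z_β = 0.4 · 7.211 - 3.090
z_β = -0.206

Power = Φ(z_β) = Φ(-0.206) ≈ 0.418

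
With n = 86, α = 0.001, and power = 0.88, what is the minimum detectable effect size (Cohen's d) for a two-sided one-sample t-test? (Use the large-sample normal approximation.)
d ≈ 0.48

Minimum detectable effect (one-sample t-test, normal approximation):
d = (z_{α/2} + z_β) / √n
d = (3.291 + 1.175) / √86
d = 4.466 / 9.274
d ≈ 0.48

By Cohen's convention (0.2 small / 0.5 medium / 0.8 large): small effect.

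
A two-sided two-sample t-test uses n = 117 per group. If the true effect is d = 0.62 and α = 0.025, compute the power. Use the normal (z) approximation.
Power ≈ 0.99

Power calculation (two-sample t-test, normal approximation):
z_β = d · √(n/2) - z_{α/2}
z_β = 0.62 · √(117/2) - 2.241
z_β = 0.62 · 7.649 - 2.241
z_β = 2.501

Power = Φ(z_β) = Φ(2.501) ≈ 0.994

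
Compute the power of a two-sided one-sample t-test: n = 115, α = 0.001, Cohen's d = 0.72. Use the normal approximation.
Power ≈ 1.00

Power calculation (one-sample t-test, normal approximation):
z_β = d · √n - z_{α/2}
z_β = 0.72 · √115 - 3.291
z_β = 0.72 · 10.724 - 3.291
z_β = 4.431

Power = Φ(z_β) = Φ(4.431) ≈ 1.000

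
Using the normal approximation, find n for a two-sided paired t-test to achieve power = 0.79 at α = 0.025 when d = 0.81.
n = 15 pairs

Sample size formula (paired t-test, normal approximation):
n = ((z_{α/2} + z_β) / d)²

z_{α/2} = 2.241 (for α = 0.025, two-sided)
z_β = 0.806 (for power = 0.79)
d = 0.81

n = ((2.241 + 0.806) / 0.81)²
n = (3.762)²
n ≈ 14.15
Round up to the next whole number: n = 15 pairs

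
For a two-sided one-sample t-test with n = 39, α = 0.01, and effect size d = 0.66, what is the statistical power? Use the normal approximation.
Power ≈ 0.94

Power calculation (one-sample t-test, normal approximation):
z_β = d · √n - z_{α/2}
z_β = 0.66 · √39 - 2.576
z_β = 0.66 · 6.245 - 2.576
z_β = 1.546

Power = Φ(z_β) = Φ(1.546) ≈ 0.939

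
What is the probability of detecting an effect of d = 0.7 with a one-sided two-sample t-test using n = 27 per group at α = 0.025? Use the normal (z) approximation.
Power ≈ 0.73

Power calculation (two-sample t-test, normal approximation):
z_β = d · √(n/2) - z_α
z_β = 0.7 · √(27/2) - 1.960
z_β = 0.7 · 3.674 - 1.960
z_β = 0.612

Power = Φ(z_β) = Φ(0.612) ≈ 0.730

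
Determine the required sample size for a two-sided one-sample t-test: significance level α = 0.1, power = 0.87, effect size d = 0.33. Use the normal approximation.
n = 71

Sample size formula (one-sample t-test, normal approximation):
n = ((z_{α/2} + z_β) / d)²

z_{α/2} = 1.645 (for α = 0.1, two-sided)
z_β = 1.126 (for power = 0.87)
d = 0.33

n = ((1.645 + 1.126) / 0.33)²
n = (8.397)²
n ≈ 70.51
Round up to the next whole number: n = 71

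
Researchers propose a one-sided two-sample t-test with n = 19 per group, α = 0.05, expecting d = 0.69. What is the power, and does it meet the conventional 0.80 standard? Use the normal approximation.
Power ≈ 0.69; the study is underpowered (power < 0.80)

Power calculation (two-sample t-test, normal approximation):
z_β = d · √(n/2) - z_α
z_β = 0.69 · √(19/2) - 1.645
z_β = 0.69 · 3.082 - 1.645
z_β = 0.482

Power = Φ(z_β) = Φ(0.482) ≈ 0.685

Effect size d = 0.69 is medium by Cohen's convention (0.2/0.5/0.8).

Threshold: power ≥ 0.80 is conventionally adequate.
Power ≈ 0.69 → the study is underpowered (power < 0.80).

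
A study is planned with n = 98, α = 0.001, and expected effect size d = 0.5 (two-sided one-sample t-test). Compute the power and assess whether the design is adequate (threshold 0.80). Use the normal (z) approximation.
Power ≈ 0.95; the study is adequately powered (power ≥ 0.80)

Power calculation (one-sample t-test, normal approximation):
z_β = d · √n - z_{α/2}
z_β = 0.5 · √98 - 3.291
z_β = 0.5 · 9.899 - 3.291
z_β = 1.659

Power = Φ(z_β) = Φ(1.659) ≈ 0.951

Effect size d = 0.5 is medium by Cohen's convention (0.2/0.5/0.8).

Threshold: power ≥ 0.80 is conventionally adequate.
Power ≈ 0.95 → the study is adequately powered (power ≥ 0.80).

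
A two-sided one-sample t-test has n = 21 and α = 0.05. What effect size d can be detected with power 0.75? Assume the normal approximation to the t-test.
d ≈ 0.57

Minimum detectable effect (one-sample t-test, normal approximation):
d = (z_{α/2} + z_β) / √n
d = (1.960 + 0.674) / √21
d = 2.634 / 4.583
d ≈ 0.57

By Cohen's convention (0.2 small / 0.5 medium / 0.8 large): medium effect.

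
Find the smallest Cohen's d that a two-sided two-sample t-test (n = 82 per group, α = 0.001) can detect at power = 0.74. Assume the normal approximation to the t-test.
d ≈ 0.61

Minimum detectable effect (two-sample t-test, normal approximation):
d = (z_{α/2} + z_β) / √(n/2)
d = (3.291 + 0.643) / √(82/2)
d = 3.934 / 6.403
d ≈ 0.61

By Cohen's convention (0.2 small / 0.5 medium / 0.8 large): medium effect.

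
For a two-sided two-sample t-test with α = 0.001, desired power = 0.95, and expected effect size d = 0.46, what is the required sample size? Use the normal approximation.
n = 231 per group

Sample size formula (two-sample t-test, normal approximation):
n = 2 · ((z_{α/2} + z_β) / d)²

z_{α/2} = 3.291 (for α = 0.001, two-sided)
z_β = 1.645 (for power = 0.95)
d = 0.46

n = 2 · ((3.291 + 1.645) / 0.46)²
n = 2 · (10.730)²
n ≈ 230.27
Round up to the next whole number: n = 231 per group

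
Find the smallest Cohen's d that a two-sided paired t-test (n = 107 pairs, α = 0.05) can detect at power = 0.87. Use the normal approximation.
d ≈ 0.30

Minimum detectable effect (paired t-test, normal approximation):
d = (z_{α/2} + z_β) / √n
d = (1.960 + 1.126) / √107
d = 3.086 / 10.344
d ≈ 0.30

By Cohen's convention (0.2 small / 0.5 medium / 0.8 large): small effect.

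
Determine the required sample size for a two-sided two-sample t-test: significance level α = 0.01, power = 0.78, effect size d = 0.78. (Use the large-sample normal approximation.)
n = 37 per group

Sample size formula (two-sample t-test, normal approximation):
n = 2 · ((z_{α/2} + z_β) / d)²

z_{α/2} = 2.576 (for α = 0.01, two-sided)
z_β = 0.772 (for power = 0.78)
d = 0.78

n = 2 · ((2.576 + 0.772) / 0.78)²
n = 2 · (4.292)²
n ≈ 36.84
Round up to the next whole number: n = 37 per group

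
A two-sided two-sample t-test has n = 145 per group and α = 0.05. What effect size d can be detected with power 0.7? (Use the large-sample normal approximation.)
d ≈ 0.29

Minimum detectable effect (two-sample t-test, normal approximation):
d = (z_{α/2} + z_β) / √(n/2)
d = (1.960 + 0.524) / √(145/2)
d = 2.484 / 8.515
d ≈ 0.29

By Cohen's convention (0.2 small / 0.5 medium / 0.8 large): small effect.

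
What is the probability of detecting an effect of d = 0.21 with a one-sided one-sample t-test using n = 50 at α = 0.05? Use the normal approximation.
Power ≈ 0.44

Power calculation (one-sample t-test, normal approximation):
z_β = d · √n - z_α
z_β = 0.21 · √50 - 1.645
z_β = 0.21 · 7.071 - 1.645
z_β = -0.160

Power = Φ(z_β) = Φ(-0.160) ≈ 0.436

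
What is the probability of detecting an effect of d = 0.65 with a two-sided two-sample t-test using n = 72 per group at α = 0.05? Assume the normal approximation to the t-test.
Power ≈ 0.97

Power calculation (two-sample t-test, normal approximation):
z_β = d · √(n/2) - z_{α/2}
z_β = 0.65 · √(72/2) - 1.960
z_β = 0.65 · 6.000 - 1.960
z_β = 1.940

Power = Φ(z_β) = Φ(1.940) ≈ 0.974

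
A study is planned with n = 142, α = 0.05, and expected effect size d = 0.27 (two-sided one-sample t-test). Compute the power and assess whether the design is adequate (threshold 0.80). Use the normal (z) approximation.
Power ≈ 0.90; the study is adequately powered (power ≥ 0.80)

Power calculation (one-sample t-test, normal approximation):
z_β = d · √n - z_{α/2}
z_β = 0.27 · √142 - 1.960
z_β = 0.27 · 11.916 - 1.960
z_β = 1.257

Power = Φ(z_β) = Φ(1.257) ≈ 0.896

Effect size d = 0.27 is small by Cohen's convention (0.2/0.5/0.8).

Threshold: power ≥ 0.80 is conventionally adequate.
Power ≈ 0.90 → the study is adequately powered (power ≥ 0.80).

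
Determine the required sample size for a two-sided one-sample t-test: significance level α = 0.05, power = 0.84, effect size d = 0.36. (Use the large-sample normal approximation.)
n = 68

Sample size formula (one-sample t-test, normal approximation):
n = ((z_{α/2} + z_β) / d)²

z_{α/2} = 1.960 (for α = 0.05, two-sided)
z_β = 0.994 (for power = 0.84)
d = 0.36

n = ((1.960 + 0.994) / 0.36)²
n = (8.206)²
n ≈ 67.34
Round up to the next whole number: n = 68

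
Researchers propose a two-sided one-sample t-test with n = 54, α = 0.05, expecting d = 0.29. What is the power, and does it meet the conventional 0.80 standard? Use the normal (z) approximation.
Power ≈ 0.57; the study is underpowered (power < 0.80)

Power calculation (one-sample t-test, normal approximation):
z_β = d · √n - z_{α/2}
z_β = 0.29 · √54 - 1.960
z_β = 0.29 · 7.348 - 1.960
z_β = 0.171

Power = Φ(z_β) = Φ(0.171) ≈ 0.568

Effect size d = 0.29 is small by Cohen's convention (0.2/0.5/0.8).

Threshold: power ≥ 0.80 is conventionally adequate.
Power ≈ 0.57 → the study is underpowered (power < 0.80).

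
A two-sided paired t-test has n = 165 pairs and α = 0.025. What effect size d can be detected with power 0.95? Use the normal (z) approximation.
d ≈ 0.30

Minimum detectable effect (paired t-test, normal approximation):
d = (z_{α/2} + z_β) / √n
d = (2.241 + 1.645) / √165
d = 3.886 / 12.845
d ≈ 0.30

By Cohen's convention (0.2 small / 0.5 medium / 0.8 large): small effect.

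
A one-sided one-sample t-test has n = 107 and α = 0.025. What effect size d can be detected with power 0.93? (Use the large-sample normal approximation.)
d ≈ 0.33

Minimum detectable effect (one-sample t-test, normal approximation):
d = (z_α + z_β) / √n
d = (1.960 + 1.476) / √107
d = 3.436 / 10.344
d ≈ 0.33

By Cohen's convention (0.2 small / 0.5 medium / 0.8 large): small effect.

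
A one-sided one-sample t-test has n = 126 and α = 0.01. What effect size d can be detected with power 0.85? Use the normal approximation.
d ≈ 0.30

Minimum detectable effect (one-sample t-test, normal approximation):
d = (z_α + z_β) / √n
d = (2.326 + 1.036) / √126
d = 3.363 / 11.225
d ≈ 0.30

By Cohen's convention (0.2 small / 0.5 medium / 0.8 large): small effect.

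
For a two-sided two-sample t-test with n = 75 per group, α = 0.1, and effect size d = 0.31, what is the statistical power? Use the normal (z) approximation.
Power ≈ 0.60

Power calculation (two-sample t-test, normal approximation):
z_β = d · √(n/2) - z_{α/2}
z_β = 0.31 · √(75/2) - 1.645
z_β = 0.31 · 6.124 - 1.645
z_β = 0.254

Power = Φ(z_β) = Φ(0.254) ≈ 0.600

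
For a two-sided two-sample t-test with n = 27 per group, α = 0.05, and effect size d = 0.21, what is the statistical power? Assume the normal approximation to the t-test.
Power ≈ 0.12

Power calculation (two-sample t-test, normal approximation):
z_β = d · √(n/2) - z_{α/2}
z_β = 0.21 · √(27/2) - 1.960
z_β = 0.21 · 3.674 - 1.960
z_β = -1.188

Power = Φ(z_β) = Φ(-1.188) ≈ 0.117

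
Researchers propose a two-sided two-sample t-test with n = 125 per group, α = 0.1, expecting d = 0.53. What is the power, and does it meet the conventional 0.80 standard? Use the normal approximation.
Power ≈ 0.99; the study is adequately powered (power ≥ 0.80)

Power calculation (two-sample t-test, normal approximation):
z_β = d · √(n/2) - z_{α/2}
z_β = 0.53 · √(125/2) - 1.645
z_β = 0.53 · 7.906 - 1.645
z_β = 2.545

Power = Φ(z_β) = Φ(2.545) ≈ 0.995

Effect size d = 0.53 is medium by Cohen's convention (0.2/0.5/0.8).

Threshold: power ≥ 0.80 is conventionally adequate.
Power ≈ 0.99 → the study is adequately powered (power ≥ 0.80).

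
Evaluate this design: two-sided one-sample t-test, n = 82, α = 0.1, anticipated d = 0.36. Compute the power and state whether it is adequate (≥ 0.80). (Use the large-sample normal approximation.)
Power ≈ 0.95; the study is adequately powered (power ≥ 0.80)

Power calculation (one-sample t-test, normal approximation):
z_β = d · √n - z_{α/2}
z_β = 0.36 · √82 - 1.645
z_β = 0.36 · 9.055 - 1.645
z_β = 1.615

Power = Φ(z_β) = Φ(1.615) ≈ 0.947

Effect size d = 0.36 is small by Cohen's convention (0.2/0.5/0.8).

Threshold: power ≥ 0.80 is conventionally adequate.
Power ≈ 0.95 → the study is adequately powered (power ≥ 0.80).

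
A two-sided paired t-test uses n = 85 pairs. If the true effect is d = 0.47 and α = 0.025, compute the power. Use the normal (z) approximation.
Power ≈ 0.98

Power calculation (paired t-test, normal approximation):
z_β = d · √n - z_{α/2}
z_β = 0.47 · √85 - 2.241
z_β = 0.47 · 9.220 - 2.241
z_β = 2.092

Power = Φ(z_β) = Φ(2.092) ≈ 0.982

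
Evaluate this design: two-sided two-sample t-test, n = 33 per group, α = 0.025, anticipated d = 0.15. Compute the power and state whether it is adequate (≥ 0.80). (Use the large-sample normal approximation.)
Power ≈ 0.05; the study is underpowered (power < 0.80)

Power calculation (two-sample t-test, normal approximation):
z_β = d · √(n/2) - z_{α/2}
z_β = 0.15 · √(33/2) - 2.241
z_β = 0.15 · 4.062 - 2.241
z_β = -1.632

Power = Φ(z_β) = Φ(-1.632) ≈ 0.051

Effect size d = 0.15 is very small by Cohen's convention (0.2/0.5/0.8).

Threshold: power ≥ 0.80 is conventionally adequate.
Power ≈ 0.05 → the study is underpowered (power < 0.80).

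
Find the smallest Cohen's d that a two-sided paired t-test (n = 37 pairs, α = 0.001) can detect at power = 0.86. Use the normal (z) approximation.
d ≈ 0.72

Minimum detectable effect (paired t-test, normal approximation):
d = (z_{α/2} + z_β) / √n
d = (3.291 + 1.080) / √37
d = 4.371 / 6.083
d ≈ 0.72

By Cohen's convention (0.2 small / 0.5 medium / 0.8 large): medium effect.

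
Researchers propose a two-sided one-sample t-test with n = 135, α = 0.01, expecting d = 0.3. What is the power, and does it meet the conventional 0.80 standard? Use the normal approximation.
Power ≈ 0.82; the study is adequately powered (power ≥ 0.80)

Power calculation (one-sample t-test, normal approximation):
z_β = d · √n - z_{α/2}
z_β = 0.3 · √135 - 2.576
z_β = 0.3 · 11.619 - 2.576
z_β = 0.910

Power = Φ(z_β) = Φ(0.910) ≈ 0.819

Effect size d = 0.3 is small by Cohen's convention (0.2/0.5/0.8).

Threshold: power ≥ 0.80 is conventionally adequate.
Power ≈ 0.82 → the study is adequately powered (power ≥ 0.80).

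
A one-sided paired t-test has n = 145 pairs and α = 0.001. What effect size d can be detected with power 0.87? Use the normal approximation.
d ≈ 0.35

Minimum detectable effect (paired t-test, normal approximation):
d = (z_α + z_β) / √n
d = (3.090 + 1.126) / √145
d = 4.217 / 12.042
d ≈ 0.35

By Cohen's convention (0.2 small / 0.5 medium / 0.8 large): small effect.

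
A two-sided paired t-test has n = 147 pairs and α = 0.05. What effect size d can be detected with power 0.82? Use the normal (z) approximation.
d ≈ 0.24

Minimum detectable effect (paired t-test, normal approximation):
d = (z_{α/2} + z_β) / √n
d = (1.960 + 0.915) / √147
d = 2.875 / 12.124
d ≈ 0.24

By Cohen's convention (0.2 small / 0.5 medium / 0.8 large): small effect.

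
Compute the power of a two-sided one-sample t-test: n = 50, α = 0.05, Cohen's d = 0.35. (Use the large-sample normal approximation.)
Power ≈ 0.70

Power calculation (one-sample t-test, normal approximation):
z_β = d · √n - z_{α/2}
z_β = 0.35 · √50 - 1.960
z_β = 0.35 · 7.071 - 1.960
z_β = 0.515

Power = Φ(z_β) = Φ(0.515) ≈ 0.697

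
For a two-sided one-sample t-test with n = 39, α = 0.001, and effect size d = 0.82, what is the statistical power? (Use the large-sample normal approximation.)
Power ≈ 0.97

Power calculation (one-sample t-test, normal approximation):
z_β = d · √n - z_{α/2}
z_β = 0.82 · √39 - 3.291
z_β = 0.82 · 6.245 - 3.291
z_β = 1.830

Power = Φ(z_β) = Φ(1.830) ≈ 0.966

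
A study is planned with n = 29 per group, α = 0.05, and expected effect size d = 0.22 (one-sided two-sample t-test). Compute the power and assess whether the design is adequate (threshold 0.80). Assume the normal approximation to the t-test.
Power ≈ 0.21; the study is underpowered (power < 0.80)

Power calculation (two-sample t-test, normal approximation):
z_β = d · √(n/2) - z_α
z_β = 0.22 · √(29/2) - 1.645
z_β = 0.22 · 3.808 - 1.645
z_β = -0.807

Power = Φ(z_β) = Φ(-0.807) ≈ 0.210

Effect size d = 0.22 is small by Cohen's convention (0.2/0.5/0.8).

Threshold: power ≥ 0.80 is conventionally adequate.
Power ≈ 0.21 → the study is underpowered (power < 0.80).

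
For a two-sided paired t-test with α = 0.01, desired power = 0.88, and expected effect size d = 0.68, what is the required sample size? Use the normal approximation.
n = 31 pairs

Sample size formula (paired t-test, normal approximation):
n = ((z_{α/2} + z_β) / d)²

z_{α/2} = 2.576 (for α = 0.01, two-sided)
z_β = 1.175 (for power = 0.88)
d = 0.68

n = ((2.576 + 1.175) / 0.68)²
n = (5.516)²
n ≈ 30.43
Round up to the next whole number: n = 31 pairs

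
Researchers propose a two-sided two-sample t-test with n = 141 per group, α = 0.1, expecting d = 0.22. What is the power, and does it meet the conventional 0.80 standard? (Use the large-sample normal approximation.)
Power ≈ 0.58; the study is underpowered (power < 0.80)

Power calculation (two-sample t-test, normal approximation):
z_β = d · √(n/2) - z_{α/2}
z_β = 0.22 · √(141/2) - 1.645
z_β = 0.22 · 8.396 - 1.645
z_β = 0.202

Power = Φ(z_β) = Φ(0.202) ≈ 0.580

Effect size d = 0.22 is small by Cohen's convention (0.2/0.5/0.8).

Threshold: power ≥ 0.80 is conventionally adequate.
Power ≈ 0.58 → the study is underpowered (power < 0.80).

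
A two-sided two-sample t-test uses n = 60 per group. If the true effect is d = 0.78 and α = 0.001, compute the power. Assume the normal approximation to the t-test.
Power ≈ 0.84

Power calculation (two-sample t-test, normal approximation):
z_β = d · √(n/2) - z_{α/2}
z_β = 0.78 · √(60/2) - 3.291
z_β = 0.78 · 5.477 - 3.291
z_β = 0.982

Power = Φ(z_β) = Φ(0.982) ≈ 0.837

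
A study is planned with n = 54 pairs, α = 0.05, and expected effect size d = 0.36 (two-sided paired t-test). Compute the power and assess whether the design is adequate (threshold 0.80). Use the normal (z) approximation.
Power ≈ 0.75; the study is underpowered (power < 0.80)

Power calculation (paired t-test, normal approximation):
z_β = d · √n - z_{α/2}
z_β = 0.36 · √54 - 1.960
z_β = 0.36 · 7.348 - 1.960
z_β = 0.685

Power = Φ(z_β) = Φ(0.685) ≈ 0.753

Effect size d = 0.36 is small by Cohen's convention (0.2/0.5/0.8).

Threshold: power ≥ 0.80 is conventionally adequate.
Power ≈ 0.75 → the study is underpowered (power < 0.80).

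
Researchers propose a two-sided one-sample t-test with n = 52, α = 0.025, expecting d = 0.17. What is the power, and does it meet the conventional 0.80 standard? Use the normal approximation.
Power ≈ 0.15; the study is underpowered (power < 0.80)

Power calculation (one-sample t-test, normal approximation):
z_β = d · √n - z_{α/2}
z_β = 0.17 · √52 - 2.241
z_β = 0.17 · 7.211 - 2.241
z_β = -1.016

Power = Φ(z_β) = Φ(-1.016) ≈ 0.155

Effect size d = 0.17 is very small by Cohen's convention (0.2/0.5/0.8).

Threshold: power ≥ 0.80 is conventionally adequate.
Power ≈ 0.15 → the study is underpowered (power < 0.80).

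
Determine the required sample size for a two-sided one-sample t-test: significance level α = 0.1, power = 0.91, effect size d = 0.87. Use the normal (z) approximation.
n = 12

Sample size formula (one-sample t-test, normal approximation):
n = ((z_{α/2} + z_β) / d)²

z_{α/2} = 1.645 (for α = 0.1, two-sided)
z_β = 1.341 (for power = 0.91)
d = 0.87

n = ((1.645 + 1.341) / 0.87)²
n = (3.432)²
n ≈ 11.78
Round up to the next whole number: n = 12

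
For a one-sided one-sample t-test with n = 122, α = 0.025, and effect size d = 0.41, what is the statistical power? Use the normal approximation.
Power ≈ 0.99

Power calculation (one-sample t-test, normal approximation):
z_β = d · √n - z_α
z_β = 0.41 · √122 - 1.960
z_β = 0.41 · 11.045 - 1.960
z_β = 2.569

Power = Φ(z_β) = Φ(2.569) ≈ 0.995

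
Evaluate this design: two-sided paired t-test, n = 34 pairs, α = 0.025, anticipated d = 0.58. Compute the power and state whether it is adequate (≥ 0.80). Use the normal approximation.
Power ≈ 0.87; the study is adequately powered (power ≥ 0.80)

Power calculation (paired t-test, normal approximation):
z_β = d · √n - z_{α/2}
z_β = 0.58 · √34 - 2.241
z_β = 0.58 · 5.831 - 2.241
z_β = 1.141

Power = Φ(z_β) = Φ(1.141) ≈ 0.873

Effect size d = 0.58 is medium by Cohen's convention (0.2/0.5/0.8).

Threshold: power ≥ 0.80 is conventionally adequate.
Power ≈ 0.87 → the study is adequately powered (power ≥ 0.80).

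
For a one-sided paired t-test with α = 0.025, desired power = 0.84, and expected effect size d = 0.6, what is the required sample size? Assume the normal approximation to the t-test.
n = 25 pairs

Sample size formula (paired t-test, normal approximation):
n = ((z_α + z_β) / d)²

z_α = 1.960 (for α = 0.025, one-sided)
z_β = 0.994 (for power = 0.84)
d = 0.6

n = ((1.960 + 0.994) / 0.6)²
n = (4.923)²
n ≈ 24.24
Round up to the next whole number: n = 25 pairs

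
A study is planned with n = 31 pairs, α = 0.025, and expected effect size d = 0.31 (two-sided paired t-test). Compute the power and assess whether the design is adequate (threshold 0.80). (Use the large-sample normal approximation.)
Power ≈ 0.30; the study is underpowered (power < 0.80)

Power calculation (paired t-test, normal approximation):
z_β = d · √n - z_{α/2}
z_β = 0.31 · √31 - 2.241
z_β = 0.31 · 5.568 - 2.241
z_β = -0.515

Power = Φ(z_β) = Φ(-0.515) ≈ 0.303

Effect size d = 0.31 is small by Cohen's convention (0.2/0.5/0.8).

Threshold: power ≥ 0.80 is conventionally adequate.
Power ≈ 0.30 → the study is underpowered (power < 0.80).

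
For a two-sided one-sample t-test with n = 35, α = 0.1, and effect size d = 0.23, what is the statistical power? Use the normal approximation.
Power ≈ 0.39

Power calculation (one-sample t-test, normal approximation):
z_β = d · √n - z_{α/2}
z_β = 0.23 · √35 - 1.645
z_β = 0.23 · 5.916 - 1.645
z_β = -0.284

Power = Φ(z_β) = Φ(-0.284) ≈ 0.388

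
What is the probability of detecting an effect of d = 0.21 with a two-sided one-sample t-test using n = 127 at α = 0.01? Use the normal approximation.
Power ≈ 0.42

Power calculation (one-sample t-test, normal approximation):
z_β = d · √n - z_{α/2}
z_β = 0.21 · √127 - 2.576
z_β = 0.21 · 11.269 - 2.576
z_β = -0.209

Power = Φ(z_β) = Φ(-0.209) ≈ 0.417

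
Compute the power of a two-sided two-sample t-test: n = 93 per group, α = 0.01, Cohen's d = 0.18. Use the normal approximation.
Power ≈ 0.09

Power calculation (two-sample t-test, normal approximation):
z_β = d · √(n/2) - z_{α/2}
z_β = 0.18 · √(93/2) - 2.576
z_β = 0.18 · 6.819 - 2.576
z_β = -1.348

Power = Φ(z_β) = Φ(-1.348) ≈ 0.089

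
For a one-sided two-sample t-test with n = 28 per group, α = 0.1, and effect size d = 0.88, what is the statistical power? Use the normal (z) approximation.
Power ≈ 0.98

Power calculation (two-sample t-test, normal approximation):
z_β = d · √(n/2) - z_α
z_β = 0.88 · √(28/2) - 1.282
z_β = 0.88 · 3.742 - 1.282
z_β = 2.011

Power = Φ(z_β) = Φ(2.011) ≈ 0.978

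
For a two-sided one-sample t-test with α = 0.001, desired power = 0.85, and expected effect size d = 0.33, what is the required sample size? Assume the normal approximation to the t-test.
n = 172

Sample size formula (one-sample t-test, normal approximation):
n = ((z_{α/2} + z_β) / d)²

z_{α/2} = 3.291 (for α = 0.001, two-sided)
z_β = 1.036 (for power = 0.85)
d = 0.33

n = ((3.291 + 1.036) / 0.33)²
n = (13.112)²
n ≈ 171.92
Round up to the next whole number: n = 172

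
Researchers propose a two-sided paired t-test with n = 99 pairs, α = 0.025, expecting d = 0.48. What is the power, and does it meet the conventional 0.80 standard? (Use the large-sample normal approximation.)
Power ≈ 0.99; the study is adequately powered (power ≥ 0.80)

Power calculation (paired t-test, normal approximation):
z_β = d · √n - z_{α/2}
z_β = 0.48 · √99 - 2.241
z_β = 0.48 · 9.950 - 2.241
z_β = 2.535

Power = Φ(z_β) = Φ(2.535) ≈ 0.994

Effect size d = 0.48 is small by Cohen's convention (0.2/0.5/0.8).

Threshold: power ≥ 0.80 is conventionally adequate.
Power ≈ 0.99 → the study is adequately powered (power ≥ 0.80).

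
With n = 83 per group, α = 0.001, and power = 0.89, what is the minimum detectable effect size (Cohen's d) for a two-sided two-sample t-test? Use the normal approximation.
d ≈ 0.70

Minimum detectable effect (two-sample t-test, normal approximation):
d = (z_{α/2} + z_β) / √(n/2)
d = (3.291 + 1.227) / √(83/2)
d = 4.517 / 6.442
d ≈ 0.70

By Cohen's convention (0.2 small / 0.5 medium / 0.8 large): medium effect.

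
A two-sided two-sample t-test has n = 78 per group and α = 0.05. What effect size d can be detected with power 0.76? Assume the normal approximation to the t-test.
d ≈ 0.43

Minimum detectable effect (two-sample t-test, normal approximation):
d = (z_{α/2} + z_β) / √(n/2)
d = (1.960 + 0.706) / √(78/2)
d = 2.666 / 6.245
d ≈ 0.43

By Cohen's convention (0.2 small / 0.5 medium / 0.8 large): small effect.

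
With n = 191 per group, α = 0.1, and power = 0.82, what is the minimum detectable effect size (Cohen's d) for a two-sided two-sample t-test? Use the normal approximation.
d ≈ 0.26

Minimum detectable effect (two-sample t-test, normal approximation):
d = (z_{α/2} + z_β) / √(n/2)
d = (1.645 + 0.915) / √(191/2)
d = 2.560 / 9.772
d ≈ 0.26

By Cohen's convention (0.2 small / 0.5 medium / 0.8 large): small effect.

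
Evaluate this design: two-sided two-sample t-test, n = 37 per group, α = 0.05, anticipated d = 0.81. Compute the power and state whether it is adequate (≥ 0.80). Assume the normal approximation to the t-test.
Power ≈ 0.94; the study is adequately powered (power ≥ 0.80)

Power calculation (two-sample t-test, normal approximation):
z_β = d · √(n/2) - z_{α/2}
z_β = 0.81 · √(37/2) - 1.960
z_β = 0.81 · 4.301 - 1.960
z_β = 1.524

Power = Φ(z_β) = Φ(1.524) ≈ 0.936

Effect size d = 0.81 is large by Cohen's convention (0.2/0.5/0.8).

Threshold: power ≥ 0.80 is conventionally adequate.
Power ≈ 0.94 → the study is adequately powered (power ≥ 0.80).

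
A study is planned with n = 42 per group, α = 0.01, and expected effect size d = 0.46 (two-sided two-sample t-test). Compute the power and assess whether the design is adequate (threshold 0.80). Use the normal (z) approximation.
Power ≈ 0.32; the study is underpowered (power < 0.80)

Power calculation (two-sample t-test, normal approximation):
z_β = d · √(n/2) - z_{α/2}
z_β = 0.46 · √(42/2) - 2.576
z_β = 0.46 · 4.583 - 2.576
z_β = -0.468

Power = Φ(z_β) = Φ(-0.468) ≈ 0.320

Effect size d = 0.46 is small by Cohen's convention (0.2/0.5/0.8).

Threshold: power ≥ 0.80 is conventionally adequate.
Power ≈ 0.32 → the study is underpowered (power < 0.80).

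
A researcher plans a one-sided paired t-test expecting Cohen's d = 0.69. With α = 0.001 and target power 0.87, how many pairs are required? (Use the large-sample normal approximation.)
n = 38 pairs

Sample size formula (paired t-test, normal approximation):
n = ((z_α + z_β) / d)²

z_α = 3.090 (for α = 0.001, one-sided)
z_β = 1.126 (for power = 0.87)
d = 0.69

n = ((3.090 + 1.126) / 0.69)²
n = (6.110)²
n ≈ 37.33
Round up to the next whole number: n = 38 pairs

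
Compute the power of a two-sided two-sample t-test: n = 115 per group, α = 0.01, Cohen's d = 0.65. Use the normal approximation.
Power ≈ 0.99

Power calculation (two-sample t-test, normal approximation):
z_β = d · √(n/2) - z_{α/2}
z_β = 0.65 · √(115/2) - 2.576
z_β = 0.65 · 7.583 - 2.576
z_β = 2.353

Power = Φ(z_β) = Φ(2.353) ≈ 0.991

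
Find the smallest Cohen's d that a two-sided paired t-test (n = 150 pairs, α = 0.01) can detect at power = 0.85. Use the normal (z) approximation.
d ≈ 0.29

Minimum detectable effect (paired t-test, normal approximation):
d = (z_{α/2} + z_β) / √n
d = (2.576 + 1.036) / √150
d = 3.612 / 12.247
d ≈ 0.29

By Cohen's convention (0.2 small / 0.5 medium / 0.8 large): small effect.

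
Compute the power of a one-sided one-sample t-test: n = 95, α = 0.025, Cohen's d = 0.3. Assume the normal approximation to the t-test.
Power ≈ 0.83

Power calculation (one-sample t-test, normal approximation):
z_β = d · √n - z_α
z_β = 0.3 · √95 - 1.960
z_β = 0.3 · 9.747 - 1.960
z_β = 0.964

Power = Φ(z_β) = Φ(0.964) ≈ 0.832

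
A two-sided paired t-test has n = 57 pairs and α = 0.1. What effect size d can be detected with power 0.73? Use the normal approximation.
d ≈ 0.30

Minimum detectable effect (paired t-test, normal approximation):
d = (z_{α/2} + z_β) / √n
d = (1.645 + 0.613) / √57
d = 2.258 / 7.550
d ≈ 0.30

By Cohen's convention (0.2 small / 0.5 medium / 0.8 large): small effect.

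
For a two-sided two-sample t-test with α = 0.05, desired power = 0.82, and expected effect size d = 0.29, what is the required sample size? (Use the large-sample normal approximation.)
n = 197 per group

Sample size formula (two-sample t-test, normal approximation):
n = 2 · ((z_{α/2} + z_β) / d)²

z_{α/2} = 1.960 (for α = 0.05, two-sided)
z_β = 0.915 (for power = 0.82)
d = 0.29

n = 2 · ((1.960 + 0.915) / 0.29)²
n = 2 · (9.914)²
n ≈ 196.57
Round up to the next whole number: n = 197 per group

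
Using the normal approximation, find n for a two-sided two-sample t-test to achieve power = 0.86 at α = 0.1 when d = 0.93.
n = 18 per group

Sample size formula (two-sample t-test, normal approximation):
n = 2 · ((z_{α/2} + z_β) / d)²

z_{α/2} = 1.645 (for α = 0.1, two-sided)
z_β = 1.080 (for power = 0.86)
d = 0.93

n = 2 · ((1.645 + 1.080) / 0.93)²
n = 2 · (2.930)²
n ≈ 17.17
Round up to the next whole number: n = 18 per group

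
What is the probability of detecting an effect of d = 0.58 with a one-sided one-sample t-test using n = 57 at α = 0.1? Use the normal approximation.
Power ≈ 1.00

Power calculation (one-sample t-test, normal approximation):
z_β = d · √n - z_α
z_β = 0.58 · √57 - 1.282
z_β = 0.58 · 7.550 - 1.282
z_β = 3.097

Power = Φ(z_β) = Φ(3.097) ≈ 0.999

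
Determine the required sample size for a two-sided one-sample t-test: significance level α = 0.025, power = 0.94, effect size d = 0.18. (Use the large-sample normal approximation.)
n = 445

Sample size formula (one-sample t-test, normal approximation):
n = ((z_{α/2} + z_β) / d)²

z_{α/2} = 2.241 (for α = 0.025, two-sided)
z_β = 1.555 (for power = 0.94)
d = 0.18

n = ((2.241 + 1.555) / 0.18)²
n = (21.089)²
n ≈ 444.75
Round up to the next whole number: n = 445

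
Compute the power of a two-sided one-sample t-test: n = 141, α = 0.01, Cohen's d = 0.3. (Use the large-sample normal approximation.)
Power ≈ 0.84

Power calculation (one-sample t-test, normal approximation):
z_β = d · √n - z_{α/2}
z_β = 0.3 · √141 - 2.576
z_β = 0.3 · 11.874 - 2.576
z_β = 0.986

Power = Φ(z_β) = Φ(0.986) ≈ 0.838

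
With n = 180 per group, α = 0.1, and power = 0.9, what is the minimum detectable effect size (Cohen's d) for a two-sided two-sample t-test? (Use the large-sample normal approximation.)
d ≈ 0.31

Minimum detectable effect (two-sample t-test, normal approximation):
d = (z_{α/2} + z_β) / √(n/2)
d = (1.645 + 1.282) / √(180/2)
d = 2.926 / 9.487
d ≈ 0.31

By Cohen's convention (0.2 small / 0.5 medium / 0.8 large): small effect.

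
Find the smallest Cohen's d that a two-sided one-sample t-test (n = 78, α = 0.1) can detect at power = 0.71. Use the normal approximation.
d ≈ 0.25

Minimum detectable effect (one-sample t-test, normal approximation):
d = (z_{α/2} + z_β) / √n
d = (1.645 + 0.553) / √78
d = 2.198 / 8.832
d ≈ 0.25

By Cohen's convention (0.2 small / 0.5 medium / 0.8 large): small effect.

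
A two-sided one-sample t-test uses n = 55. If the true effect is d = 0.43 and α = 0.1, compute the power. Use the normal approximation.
Power ≈ 0.94

Power calculation (one-sample t-test, normal approximation):
z_β = d · √n - z_{α/2}
z_β = 0.43 · √55 - 1.645
z_β = 0.43 · 7.416 - 1.645
z_β = 1.544

Power = Φ(z_β) = Φ(1.544) ≈ 0.939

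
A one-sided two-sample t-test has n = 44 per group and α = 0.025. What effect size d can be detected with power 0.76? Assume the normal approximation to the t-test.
d ≈ 0.57

Minimum detectable effect (two-sample t-test, normal approximation):
d = (z_α + z_β) / √(n/2)
d = (1.960 + 0.706) / √(44/2)
d = 2.666 / 4.690
d ≈ 0.57

By Cohen's convention (0.2 small / 0.5 medium / 0.8 large): medium effect.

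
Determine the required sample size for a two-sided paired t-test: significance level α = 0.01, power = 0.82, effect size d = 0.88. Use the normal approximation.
n = 16 pairs

Sample size formula (paired t-test, normal approximation):
n = ((z_{α/2} + z_β) / d)²

z_{α/2} = 2.576 (for α = 0.01, two-sided)
z_β = 0.915 (for power = 0.82)
d = 0.88

n = ((2.576 + 0.915) / 0.88)²
n = (3.967)²
n ≈ 15.74
Round up to the next whole number: n = 16 pairs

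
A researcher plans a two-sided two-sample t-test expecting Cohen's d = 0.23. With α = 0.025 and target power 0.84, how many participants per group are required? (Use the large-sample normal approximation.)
n = 396 per group

Sample size formula (two-sample t-test, normal approximation):
n = 2 · ((z_{α/2} + z_β) / d)²

z_{α/2} = 2.241 (for α = 0.025, two-sided)
z_β = 0.994 (for power = 0.84)
d = 0.23

n = 2 · ((2.241 + 0.994) / 0.23)²
n = 2 · (14.065)²
n ≈ 395.65
Round up to the next whole number: n = 396 per group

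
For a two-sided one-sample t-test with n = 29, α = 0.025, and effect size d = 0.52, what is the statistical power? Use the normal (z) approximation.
Power ≈ 0.71

Power calculation (one-sample t-test, normal approximation):
z_β = d · √n - z_{α/2}
z_β = 0.52 · √29 - 2.241
z_β = 0.52 · 5.385 - 2.241
z_β = 0.559

Power = Φ(z_β) = Φ(0.559) ≈ 0.712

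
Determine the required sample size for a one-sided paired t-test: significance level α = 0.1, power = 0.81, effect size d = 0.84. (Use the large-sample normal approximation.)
n = 7 pairs

Sample size formula (paired t-test, normal approximation):
n = ((z_α + z_β) / d)²

z_α = 1.282 (for α = 0.1, one-sided)
z_β = 0.878 (for power = 0.81)
d = 0.84

n = ((1.282 + 0.878) / 0.84)²
n = (2.571)²
n ≈ 6.61
Round up to the next whole number: n = 7 pairs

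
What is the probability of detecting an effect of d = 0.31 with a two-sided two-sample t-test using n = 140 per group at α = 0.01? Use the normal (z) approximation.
Power ≈ 0.51

Power calculation (two-sample t-test, normal approximation):
z_β = d · √(n/2) - z_{α/2}
z_β = 0.31 · √(140/2) - 2.576
z_β = 0.31 · 8.367 - 2.576
z_β = 0.018

Power = Φ(z_β) = Φ(0.018) ≈ 0.507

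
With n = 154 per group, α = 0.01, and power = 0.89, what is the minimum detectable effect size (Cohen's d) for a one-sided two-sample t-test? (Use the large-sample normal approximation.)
d ≈ 0.40

Minimum detectable effect (two-sample t-test, normal approximation):
d = (z_α + z_β) / √(n/2)
d = (2.326 + 1.227) / √(154/2)
d = 3.553 / 8.775
d ≈ 0.40

By Cohen's convention (0.2 small / 0.5 medium / 0.8 large): small effect.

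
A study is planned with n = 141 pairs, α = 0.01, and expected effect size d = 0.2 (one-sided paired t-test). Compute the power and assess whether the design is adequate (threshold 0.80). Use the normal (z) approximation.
Power ≈ 0.52; the study is underpowered (power < 0.80)

Power calculation (paired t-test, normal approximation):
z_β = d · √n - z_α
z_β = 0.2 · √141 - 2.326
z_β = 0.2 · 11.874 - 2.326
z_β = 0.049

Power = Φ(z_β) = Φ(0.049) ≈ 0.519

Effect size d = 0.2 is small by Cohen's convention (0.2/0.5/0.8).

Threshold: power ≥ 0.80 is conventionally adequate.
Power ≈ 0.52 → the study is underpowered (power < 0.80).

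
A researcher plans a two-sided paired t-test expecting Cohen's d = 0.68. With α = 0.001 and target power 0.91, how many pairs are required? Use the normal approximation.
n = 47 pairs

Sample size formula (paired t-test, normal approximation):
n = ((z_{α/2} + z_β) / d)²

z_{α/2} = 3.291 (for α = 0.001, two-sided)
z_β = 1.341 (for power = 0.91)
d = 0.68

n = ((3.291 + 1.341) / 0.68)²
n = (6.812)²
n ≈ 46.40
Round up to the next whole number: n = 47 pairs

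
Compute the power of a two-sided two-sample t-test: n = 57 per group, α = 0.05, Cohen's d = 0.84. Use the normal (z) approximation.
Power ≈ 0.99

Power calculation (two-sample t-test, normal approximation):
z_β = d · √(n/2) - z_{α/2}
z_β = 0.84 · √(57/2) - 1.960
z_β = 0.84 · 5.339 - 1.960
z_β = 2.524

Power = Φ(z_β) = Φ(2.524) ≈ 0.994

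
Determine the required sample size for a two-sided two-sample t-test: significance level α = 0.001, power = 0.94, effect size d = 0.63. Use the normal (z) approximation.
n = 119 per group

Sample size formula (two-sample t-test, normal approximation):
n = 2 · ((z_{α/2} + z_β) / d)²

z_{α/2} = 3.291 (for α = 0.001, two-sided)
z_β = 1.555 (for power = 0.94)
d = 0.63

n = 2 · ((3.291 + 1.555) / 0.63)²
n = 2 · (7.692)²
n ≈ 118.33
Round up to the next whole number: n = 119 per group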